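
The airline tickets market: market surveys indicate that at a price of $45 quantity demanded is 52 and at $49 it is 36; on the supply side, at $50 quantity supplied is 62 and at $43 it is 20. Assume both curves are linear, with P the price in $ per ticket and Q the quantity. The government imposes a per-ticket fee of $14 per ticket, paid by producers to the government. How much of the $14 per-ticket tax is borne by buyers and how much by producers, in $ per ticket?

Demand slope: (36 − 52)/(49 − 45) = -4, so Qd = 232 − 4P.
Supply slope: (20 − 62)/(43 − 50) = 6, so Qs = 6P − 238.
Without the tax, 232 − 4P = 6P − 238 gives 10P = 470, so P* = $47 and Q* = 44.
With the tax collected from producers, supply shifts: Qs = 6(P − 14) − 238.
Solving gives Q = 10.4 with buyers paying $55.4 and producers receiving $41.4 (the $14 wedge).
Burden on buyers: $8.4; on producers: $5.6. (They sum to $14.)
The less price-elastic side of the market bears the larger share of a per-unit tax.

Buyers bear $8.4 per ticket; producers bear $5.6 per ticket.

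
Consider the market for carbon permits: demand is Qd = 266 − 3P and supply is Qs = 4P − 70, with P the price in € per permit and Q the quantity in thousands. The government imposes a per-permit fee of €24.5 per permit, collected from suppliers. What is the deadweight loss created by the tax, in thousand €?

Without the tax, 266 − 3P = 4P − 70 gives 7P = 336, so P* = €48 and Q* = 122.
With the tax collected from suppliers, supply shifts: Qs = 4(P − 24.5) − 70.
Solving gives Q = 80 with consumers paying €62 and suppliers receiving €37.5 (the €24.5 wedge).
Quantity falls by |ΔQ| = |122 − 80| = 42.
DWL = ½ · t · |ΔQ| = ½ · 24.5 · 42 = €514.5.

Deadweight loss = €514.5 thousand.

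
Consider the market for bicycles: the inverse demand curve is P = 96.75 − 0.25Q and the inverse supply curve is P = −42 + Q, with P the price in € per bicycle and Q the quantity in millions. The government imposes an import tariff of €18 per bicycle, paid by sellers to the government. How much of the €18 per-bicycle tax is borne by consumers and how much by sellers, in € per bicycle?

Rewrite in direct form: Qd = 387 − 4P and Qs = P + 42.
Before the tax: set 387 − 4P = P + 42 → P* = €69, Q* = 111.
With the tax collected from sellers, supply shifts: Qs = (P − 18) + 42.
Solving gives Q = 96.6 with consumers paying €72.6 and sellers receiving €54.6 (the €18 wedge).
Burden on consumers: €3.6; on sellers: €14.4. (They sum to €18.)
The less price-elastic side of the market bears the larger share of a per-unit tax.

Consumers bear €3.6 per bicycle; sellers bear €14.4 per bicycle.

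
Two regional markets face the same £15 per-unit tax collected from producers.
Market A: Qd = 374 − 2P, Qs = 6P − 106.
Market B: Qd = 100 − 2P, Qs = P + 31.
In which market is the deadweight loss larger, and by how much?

Market A, by £93.75.

Market A: pre-tax P* = £60, Q* = 254; post-tax Q = 231.5; deadweight loss = £168.75.
Market B: pre-tax P* = £23, Q* = 54; post-tax Q = 44; deadweight loss = £75.
Difference: £168.75 vs £75 → market A is larger by £93.75.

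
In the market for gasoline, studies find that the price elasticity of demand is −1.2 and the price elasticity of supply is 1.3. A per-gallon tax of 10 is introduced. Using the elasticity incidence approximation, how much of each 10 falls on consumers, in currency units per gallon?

Consumers bear ≈ 5.2 per gallon.

Incidence ratio: consumers' share ≈ εs / (εs + |εd|) = 1.3 / (1.3 + 1.2) = 0.52.
So consumers bear ≈ 0.52 × 10 = 5.2; suppliers bear 4.8.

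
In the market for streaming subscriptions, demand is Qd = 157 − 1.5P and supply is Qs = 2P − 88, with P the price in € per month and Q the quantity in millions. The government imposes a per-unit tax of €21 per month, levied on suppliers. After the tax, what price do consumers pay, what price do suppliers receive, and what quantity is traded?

Without the tax, 157 − 1.5P = 2P − 88 gives 3.5P = 245, so P* = €70 and Q* = 52.
With the tax collected from suppliers, supply shifts: Qs = 2(P − 21) − 88.
New equilibrium: consumers pay €82, suppliers receive €61, Q = 34. (Wedge: Pb − Ps = 21.)
The less price-elastic side of the market bears the larger share of a per-unit tax.

Consumers pay €82; suppliers receive €61; quantity = 34.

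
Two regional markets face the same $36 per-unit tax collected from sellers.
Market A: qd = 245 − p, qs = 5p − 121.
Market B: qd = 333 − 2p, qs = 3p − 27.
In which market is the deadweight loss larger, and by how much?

Market B, by $237.6.

Market A: pre-tax p* = $61, q* = 184; post-tax q = 154; deadweight loss = $540.
Market B: pre-tax p* = $72, q* = 189; post-tax q = 145.8; deadweight loss = $777.6.
Difference: $540 vs $777.6 → market B is larger by $237.6.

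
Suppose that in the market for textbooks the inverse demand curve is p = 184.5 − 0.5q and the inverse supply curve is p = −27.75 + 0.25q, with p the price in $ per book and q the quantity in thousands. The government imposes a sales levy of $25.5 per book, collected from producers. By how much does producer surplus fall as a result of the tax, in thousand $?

Rewrite in direct form: qd = 369 − 2p and qs = 4p + 111.
Without the tax, 369 − 2p = 4p + 111 gives 6p = 258, so p* = $43 and q* = 283.
With the tax collected from producers, supply shifts: qs = 4(p − 25.5) + 111.
Solving gives q = 249 with buyers paying $60 and producers receiving $34.5 (the $25.5 wedge).
ΔPS is the trapezoid between Q = 249 and Q = 283 of height $8.5: ½ · (283 + 249) · 8.5 = $2261.

Producer surplus falls by $2261 thousand.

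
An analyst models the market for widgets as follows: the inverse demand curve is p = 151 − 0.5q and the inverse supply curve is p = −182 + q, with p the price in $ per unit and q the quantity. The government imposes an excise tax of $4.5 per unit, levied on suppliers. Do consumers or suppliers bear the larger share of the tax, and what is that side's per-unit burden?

Inverting to q(p) form: qd = 302 − 2p; qs = p + 182.
Without the tax, 302 − 2p = p + 182 gives 3p = 120, so p* = $40 and q* = 222.
With the tax collected from suppliers, supply shifts: qs = (p − 4.5) + 182.
New equilibrium: consumers pay $41.5, suppliers receive $37, q = 219. (Wedge: pb − ps = 4.5.)
Per-unit burden: consumers $1.5, suppliers $3.
Suppliers take the larger share because supply is less price-elastic here (demand slope 2 vs supply slope 1).

Suppliers bear the larger share: $3 per unit.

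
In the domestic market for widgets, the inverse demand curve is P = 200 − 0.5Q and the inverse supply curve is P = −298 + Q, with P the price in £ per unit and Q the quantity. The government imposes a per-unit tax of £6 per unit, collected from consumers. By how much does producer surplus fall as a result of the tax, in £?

Inverting to Q(P) form: Qd = 400 − 2P; Qs = P + 298.
Without the tax, 400 − 2P = P + 298 gives 3P = 102, so P* = £34 and Q* = 332.
With the tax collected from consumers, demand (in seller-price terms) shifts: Qd = 400 − 2(P + 6).
Solving gives Q = 328 with consumers paying £36 and producers receiving £30 (the £6 wedge).
ΔPS is the trapezoid between Q = 328 and Q = 332 of height £4: ½ · (332 + 328) · 4 = £1320.

Producer surplus falls by £1320.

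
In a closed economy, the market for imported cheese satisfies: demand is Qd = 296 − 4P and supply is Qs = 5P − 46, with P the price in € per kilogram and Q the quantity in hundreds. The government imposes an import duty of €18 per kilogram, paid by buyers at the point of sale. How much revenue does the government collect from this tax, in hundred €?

Tax revenue = €1872 hundred.

Before the tax: set 296 − 4P = 5P − 46 → P* = €38, Q* = 144.
With the tax collected from buyers, demand (in seller-price terms) shifts: Qd = 296 − 4(P + 18).
New equilibrium: buyers pay €48, sellers receive €30, Q = 104. (Wedge: Pb − Ps = 18.)
Revenue = t · Q = 18 · 104 = €1872.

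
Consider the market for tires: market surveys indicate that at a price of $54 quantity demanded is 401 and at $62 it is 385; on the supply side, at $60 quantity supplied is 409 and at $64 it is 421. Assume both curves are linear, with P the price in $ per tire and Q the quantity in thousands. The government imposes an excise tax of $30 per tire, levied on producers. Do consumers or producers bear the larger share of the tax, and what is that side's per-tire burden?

Demand slope: (385 − 401)/(62 − 54) = -2, so Qd = 509 − 2P.
Supply slope: (421 − 409)/(64 − 60) = 3, so Qs = 3P + 229.
Before the tax: set 509 − 2P = 3P + 229 → P* = $56, Q* = 397.
With the tax collected from producers, supply shifts: Qs = 3(P − 30) + 229.
New equilibrium: consumers pay $74, producers receive $44, Q = 361. (Wedge: Pb − Ps = 30.)
Per-tire burden: consumers $18, producers $12.
Consumers take the larger share because demand is less price-elastic here (demand slope 2 vs supply slope 3).
The less price-elastic side of the market bears the larger share of a per-unit tax.

Consumers bear the larger share: $18 per tire.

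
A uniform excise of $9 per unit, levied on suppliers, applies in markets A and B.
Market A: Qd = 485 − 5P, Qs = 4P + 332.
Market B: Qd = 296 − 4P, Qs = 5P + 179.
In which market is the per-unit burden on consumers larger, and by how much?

Market A: pre-tax P* = $17, Q* = 400; post-tax Q = 380; per-unit burden on consumers = $4.
Market B: pre-tax P* = $13, Q* = 244; post-tax Q = 224; per-unit burden on consumers = $5.
Difference: $4 vs $5 → market B is larger by $1.

Market B, by $1.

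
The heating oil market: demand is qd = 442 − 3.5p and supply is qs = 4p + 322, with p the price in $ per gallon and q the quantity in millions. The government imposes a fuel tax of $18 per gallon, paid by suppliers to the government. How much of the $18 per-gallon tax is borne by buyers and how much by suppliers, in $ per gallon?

Without the tax, 442 − 3.5p = 4p + 322 gives 7.5p = 120, so p* = $16 and q* = 386.
With the tax collected from suppliers, supply shifts: qs = 4(p − 18) + 322.
New equilibrium: buyers pay $25.6, suppliers receive $7.6, q = 352.4. (Wedge: pb − ps = 18.)
Burden on buyers: $9.6; on suppliers: $8.4. (They sum to $18.)

Buyers bear $9.6 per gallon; suppliers bear $8.4 per gallon.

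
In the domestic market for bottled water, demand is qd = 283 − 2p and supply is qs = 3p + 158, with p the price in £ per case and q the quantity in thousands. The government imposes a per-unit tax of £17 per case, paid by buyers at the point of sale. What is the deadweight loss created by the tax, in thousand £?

Deadweight loss = £173.4 thousand.

Before the tax: set 283 − 2p = 3p + 158 → p* = £25, q* = 233.
With the tax collected from buyers, demand (in seller-price terms) shifts: qd = 283 − 2(p + 17).
Solving gives q = 212.6 with buyers paying £35.2 and producers receiving £18.2 (the £17 wedge).
Quantity falls by |ΔQ| = |233 − 212.6| = 20.4.
DWL = ½ · t · |ΔQ| = ½ · 17 · 20.4 = £173.4.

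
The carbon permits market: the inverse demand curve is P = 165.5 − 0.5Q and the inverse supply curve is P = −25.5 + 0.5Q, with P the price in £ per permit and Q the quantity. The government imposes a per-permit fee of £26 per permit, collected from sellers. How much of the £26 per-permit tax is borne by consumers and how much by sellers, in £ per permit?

Rewrite in direct form: Qd = 331 − 2P and Qs = 2P + 51.
Without the tax, 331 − 2P = 2P + 51 gives 4P = 280, so P* = £70 and Q* = 191.
With the tax collected from sellers, supply shifts: Qs = 2(P − 26) + 51.
Solving gives Q = 165 with consumers paying £83 and sellers receiving £57 (the £26 wedge).
Burden on consumers: £13; on sellers: £13. (They sum to £26.)

Consumers bear £13 per permit; sellers bear £13 per permit.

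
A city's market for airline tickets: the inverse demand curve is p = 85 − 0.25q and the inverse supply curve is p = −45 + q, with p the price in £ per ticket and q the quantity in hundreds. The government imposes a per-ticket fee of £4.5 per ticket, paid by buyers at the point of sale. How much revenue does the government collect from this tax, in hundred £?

Rewrite in direct form: qd = 340 − 4p and qs = p + 45.
Without the tax, 340 − 4p = p + 45 gives 5p = 295, so p* = £59 and q* = 104.
With the tax collected from buyers, demand (in seller-price terms) shifts: qd = 340 − 4(p + 4.5).
Solving gives q = 100.4 with buyers paying £59.9 and producers receiving £55.4 (the £4.5 wedge).
Revenue = t · Q = 4.5 · 100.4 = £451.8.

Tax revenue = £451.8 hundred.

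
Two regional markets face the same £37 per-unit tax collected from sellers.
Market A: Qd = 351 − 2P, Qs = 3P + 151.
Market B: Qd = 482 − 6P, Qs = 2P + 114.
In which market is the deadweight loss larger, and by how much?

Market B, by £205.35.

Market A: pre-tax P* = £40, Q* = 271; post-tax Q = 226.6; deadweight loss = £821.4.
Market B: pre-tax P* = £46, Q* = 206; post-tax Q = 150.5; deadweight loss = £1026.75.
Difference: £821.4 vs £1026.75 → market B is larger by £205.35.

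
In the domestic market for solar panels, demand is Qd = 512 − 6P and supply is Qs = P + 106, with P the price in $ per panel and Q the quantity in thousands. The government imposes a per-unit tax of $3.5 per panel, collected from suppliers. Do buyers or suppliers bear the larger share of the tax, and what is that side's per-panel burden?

Without the tax, 512 − 6P = P + 106 gives 7P = 406, so P* = $58 and Q* = 164.
With the tax collected from suppliers, supply shifts: Qs = (P − 3.5) + 106.
New equilibrium: buyers pay $58.5, suppliers receive $55, Q = 161. (Wedge: Pb − Ps = 3.5.)
Per-panel burden: buyers $0.5, suppliers $3.
Suppliers take the larger share because supply is less price-elastic here (demand slope 6 vs supply slope 1).
The less price-elastic side of the market bears the larger share of a per-unit tax.

Suppliers bear the larger share: $3 per panel.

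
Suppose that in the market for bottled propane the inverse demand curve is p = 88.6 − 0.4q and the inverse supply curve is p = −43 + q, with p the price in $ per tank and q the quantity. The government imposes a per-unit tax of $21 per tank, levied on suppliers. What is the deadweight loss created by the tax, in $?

Rewrite in direct form: qd = 221.5 − 2.5p and qs = p + 43.
Without the tax, 221.5 − 2.5p = p + 43 gives 3.5p = 178.5, so p* = $51 and q* = 94.
With the tax collected from suppliers, supply shifts: qs = (p − 21) + 43.
New equilibrium: consumers pay $57, suppliers receive $36, q = 79. (Wedge: pb − ps = 21.)
Quantity falls by |ΔQ| = |94 − 79| = 15.
DWL = ½ · t · |ΔQ| = ½ · 21 · 15 = $157.5.

Deadweight loss = $157.5.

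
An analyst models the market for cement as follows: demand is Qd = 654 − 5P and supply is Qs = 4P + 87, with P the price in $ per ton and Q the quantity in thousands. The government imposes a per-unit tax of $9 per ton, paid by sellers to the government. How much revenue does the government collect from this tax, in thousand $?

Tax revenue = $2871 thousand.

Before the tax: set 654 − 5P = 4P + 87 → P* = $63, Q* = 339.
With the tax collected from sellers, supply shifts: Qs = 4(P − 9) + 87.
Solving gives Q = 319 with buyers paying $67 and sellers receiving $58 (the $9 wedge).
Revenue = t · Q = 9 · 319 = $2871.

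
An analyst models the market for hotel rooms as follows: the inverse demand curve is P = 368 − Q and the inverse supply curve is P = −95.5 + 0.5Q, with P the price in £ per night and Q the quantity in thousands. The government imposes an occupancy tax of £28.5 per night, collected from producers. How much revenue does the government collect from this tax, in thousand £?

Tax revenue = £8265 thousand.

Rewrite in direct form: Qd = 368 − P and Qs = 2P + 191.
Before the tax: set 368 − P = 2P + 191 → P* = £59, Q* = 309.
With the tax collected from producers, supply shifts: Qs = 2(P − 28.5) + 191.
Solving gives Q = 290 with consumers paying £78 and producers receiving £49.5 (the £28.5 wedge).
Revenue = t · Q = 28.5 · 290 = £8265.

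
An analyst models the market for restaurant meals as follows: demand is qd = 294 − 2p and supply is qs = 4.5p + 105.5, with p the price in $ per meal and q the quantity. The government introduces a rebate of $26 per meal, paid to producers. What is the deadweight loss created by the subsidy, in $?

Deadweight loss = $468.

Before the subsidy: set 294 − 2p = 4.5p + 105.5 → p* = $29, q* = 236.
With a per-unit subsidy paid to producers, each receives p + 26 per unit sold, so supply becomes qs = 4.5(p + 26) + 105.5.
Solving gives q = 272 with buyers paying $11 and producers receiving $37 (the $26 wedge).
Quantity rises by |ΔQ| = |236 − 272| = 36.
DWL = ½ · t · |ΔQ| = ½ · 26 · 36 = $468.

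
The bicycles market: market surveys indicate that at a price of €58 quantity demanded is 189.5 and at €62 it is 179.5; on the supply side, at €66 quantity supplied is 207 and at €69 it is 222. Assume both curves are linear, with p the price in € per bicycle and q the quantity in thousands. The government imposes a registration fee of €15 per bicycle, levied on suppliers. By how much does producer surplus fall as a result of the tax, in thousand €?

Demand slope: (179.5 − 189.5)/(62 − 58) = -2.5, so qd = 334.5 − 2.5p.
Supply slope: (222 − 207)/(69 − 66) = 5, so qs = 5p − 123.
Before the tax: set 334.5 − 2.5p = 5p − 123 → p* = €61, q* = 182.
With the tax collected from suppliers, supply shifts: qs = 5(p − 15) − 123.
Solving gives q = 157 with consumers paying €71 and suppliers receiving €56 (the €15 wedge).
ΔPS is the trapezoid between Q = 157 and Q = 182 of height €5: ½ · (182 + 157) · 5 = €847.5.

Producer surplus falls by €847.5 thousand.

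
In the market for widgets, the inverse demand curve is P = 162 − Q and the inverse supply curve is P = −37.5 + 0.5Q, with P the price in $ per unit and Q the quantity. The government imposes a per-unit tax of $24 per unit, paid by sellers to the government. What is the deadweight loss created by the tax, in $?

Deadweight loss = $192.

Rewrite in direct form: Qd = 162 − P and Qs = 2P + 75.
Without the tax, 162 − P = 2P + 75 gives 3P = 87, so P* = $29 and Q* = 133.
With the tax collected from sellers, supply shifts: Qs = 2(P − 24) + 75.
Solving gives Q = 117 with consumers paying $45 and sellers receiving $21 (the $24 wedge).
Quantity falls by |ΔQ| = |133 − 117| = 16.
DWL = ½ · t · |ΔQ| = ½ · 24 · 16 = $192.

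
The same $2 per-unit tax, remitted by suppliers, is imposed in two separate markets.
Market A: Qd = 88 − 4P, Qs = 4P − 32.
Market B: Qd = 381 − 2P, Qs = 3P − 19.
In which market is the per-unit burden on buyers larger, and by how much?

Market A: pre-tax P* = $15, Q* = 28; post-tax Q = 24; per-unit burden on buyers = $1.
Market B: pre-tax P* = $80, Q* = 221; post-tax Q = 218.6; per-unit burden on buyers = $1.2.
Difference: $1 vs $1.2 → market B is larger by $0.2.

Market B, by $0.2.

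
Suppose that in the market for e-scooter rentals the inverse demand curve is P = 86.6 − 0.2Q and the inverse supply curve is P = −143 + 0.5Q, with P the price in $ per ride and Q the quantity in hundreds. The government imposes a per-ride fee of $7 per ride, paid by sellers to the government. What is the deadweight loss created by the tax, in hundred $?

Deadweight loss = $35 hundred.

Inverting to Q(P) form: Qd = 433 − 5P; Qs = 2P + 286.
Without the tax, 433 − 5P = 2P + 286 gives 7P = 147, so P* = $21 and Q* = 328.
With the tax collected from sellers, supply shifts: Qs = 2(P − 7) + 286.
New equilibrium: buyers pay $23, sellers receive $16, Q = 318. (Wedge: Pb − Ps = 7.)
Quantity falls by |ΔQ| = |328 − 318| = 10.
DWL = ½ · t · |ΔQ| = ½ · 7 · 10 = $35.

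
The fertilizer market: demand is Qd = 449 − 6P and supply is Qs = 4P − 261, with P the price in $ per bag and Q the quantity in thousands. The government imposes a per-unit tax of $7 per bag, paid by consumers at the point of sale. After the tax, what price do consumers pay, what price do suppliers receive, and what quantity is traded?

Without the tax, 449 − 6P = 4P − 261 gives 10P = 710, so P* = $71 and Q* = 23.
With the tax collected from consumers, demand (in seller-price terms) shifts: Qd = 449 − 6(P + 7).
New equilibrium: consumers pay $73.8, suppliers receive $66.8, Q = 6.2. (Wedge: Pb − Ps = 7.)

Consumers pay $73.8; suppliers receive $66.8; quantity = 6.2.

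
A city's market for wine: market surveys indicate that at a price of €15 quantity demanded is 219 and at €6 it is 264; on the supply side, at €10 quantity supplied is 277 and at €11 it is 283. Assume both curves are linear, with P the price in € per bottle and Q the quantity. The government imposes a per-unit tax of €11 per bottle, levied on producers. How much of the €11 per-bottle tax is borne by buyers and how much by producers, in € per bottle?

Demand slope: (264 − 219)/(6 − 15) = -5, so Qd = 294 − 5P.
Supply slope: (283 − 277)/(11 − 10) = 6, so Qs = 6P + 217.
Without the tax, 294 − 5P = 6P + 217 gives 11P = 77, so P* = €7 and Q* = 259.
With the tax collected from producers, supply shifts: Qs = 6(P − 11) + 217.
Solving gives Q = 229 with buyers paying €13 and producers receiving €2 (the €11 wedge).
Burden on buyers: €6; on producers: €5. (They sum to €11.)
The less price-elastic side of the market bears the larger share of a per-unit tax.

Buyers bear €6 per bottle; producers bear €5 per bottle.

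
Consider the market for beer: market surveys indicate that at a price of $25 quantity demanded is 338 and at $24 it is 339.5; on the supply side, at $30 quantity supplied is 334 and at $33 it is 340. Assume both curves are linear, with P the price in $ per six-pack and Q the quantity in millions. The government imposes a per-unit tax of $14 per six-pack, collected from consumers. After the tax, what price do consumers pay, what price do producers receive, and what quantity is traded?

Consumers pay $37; producers receive $23; quantity = 320.

Demand slope: (339.5 − 338)/(24 − 25) = -1.5, so Qd = 375.5 − 1.5P.
Supply slope: (340 − 334)/(33 − 30) = 2, so Qs = 2P + 274.
Before the tax: set 375.5 − 1.5P = 2P + 274 → P* = $29, Q* = 332.
With the tax collected from consumers, demand (in seller-price terms) shifts: Qd = 375.5 − 1.5(P + 14).
Solving gives Q = 320 with consumers paying $37 and producers receiving $23 (the $14 wedge).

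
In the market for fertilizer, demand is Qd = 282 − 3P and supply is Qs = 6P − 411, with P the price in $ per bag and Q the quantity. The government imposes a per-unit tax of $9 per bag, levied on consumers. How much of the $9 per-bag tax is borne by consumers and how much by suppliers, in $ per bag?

Consumers bear $6 per bag; suppliers bear $3 per bag.

Without the tax, 282 − 3P = 6P − 411 gives 9P = 693, so P* = $77 and Q* = 51.
With the tax collected from consumers, demand (in seller-price terms) shifts: Qd = 282 − 3(P + 9).
Solving gives Q = 33 with consumers paying $83 and suppliers receiving $74 (the $9 wedge).
Burden on consumers: $6; on suppliers: $3. (They sum to $9.)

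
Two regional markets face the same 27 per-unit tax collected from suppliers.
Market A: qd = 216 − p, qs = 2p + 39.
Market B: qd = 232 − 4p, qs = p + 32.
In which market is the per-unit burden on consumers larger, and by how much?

Market A: pre-tax p* = 59, q* = 157; post-tax q = 139; per-unit burden on consumers = 18.
Market B: pre-tax p* = 40, q* = 72; post-tax q = 50.4; per-unit burden on consumers = 5.4.
Difference: 18 vs 5.4 → market A is larger by 12.6.

Market A, by 12.6.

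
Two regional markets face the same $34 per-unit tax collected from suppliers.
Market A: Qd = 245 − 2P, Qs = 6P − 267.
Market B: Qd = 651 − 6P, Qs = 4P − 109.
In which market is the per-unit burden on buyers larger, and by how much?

Market A: pre-tax P* = $64, Q* = 117; post-tax Q = 66; per-unit burden on buyers = $25.5.
Market B: pre-tax P* = $76, Q* = 195; post-tax Q = 113.4; per-unit burden on buyers = $13.6.
Difference: $25.5 vs $13.6 → market A is larger by $11.9.

Market A, by $11.9.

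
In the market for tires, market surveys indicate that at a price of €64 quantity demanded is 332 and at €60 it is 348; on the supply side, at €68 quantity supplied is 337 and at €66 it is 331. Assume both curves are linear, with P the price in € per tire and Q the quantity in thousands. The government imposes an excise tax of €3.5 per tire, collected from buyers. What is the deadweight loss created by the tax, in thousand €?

Deadweight loss = €10.5 thousand.

Demand slope: (348 − 332)/(60 − 64) = -4, so Qd = 588 − 4P.
Supply slope: (331 − 337)/(66 − 68) = 3, so Qs = 3P + 133.
Without the tax, 588 − 4P = 3P + 133 gives 7P = 455, so P* = €65 and Q* = 328.
With the tax collected from buyers, demand (in seller-price terms) shifts: Qd = 588 − 4(P + 3.5).
Solving gives Q = 322 with buyers paying €66.5 and suppliers receiving €63 (the €3.5 wedge).
Quantity falls by |ΔQ| = |328 − 322| = 6.
DWL = ½ · t · |ΔQ| = ½ · 3.5 · 6 = €10.5.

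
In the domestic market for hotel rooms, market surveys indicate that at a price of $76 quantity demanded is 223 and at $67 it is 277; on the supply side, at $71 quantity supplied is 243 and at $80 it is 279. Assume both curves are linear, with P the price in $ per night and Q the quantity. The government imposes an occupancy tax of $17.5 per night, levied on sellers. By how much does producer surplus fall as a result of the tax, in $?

Demand slope: (277 − 223)/(67 − 76) = -6, so Qd = 679 − 6P.
Supply slope: (279 − 243)/(80 − 71) = 4, so Qs = 4P − 41.
Before the tax: set 679 − 6P = 4P − 41 → P* = $72, Q* = 247.
With the tax collected from sellers, supply shifts: Qs = 4(P − 17.5) − 41.
New equilibrium: consumers pay $79, sellers receive $61.5, Q = 205. (Wedge: Pb − Ps = 17.5.)
ΔPS is the trapezoid between Q = 205 and Q = 247 of height $10.5: ½ · (247 + 205) · 10.5 = $2373.

Producer surplus falls by $2373.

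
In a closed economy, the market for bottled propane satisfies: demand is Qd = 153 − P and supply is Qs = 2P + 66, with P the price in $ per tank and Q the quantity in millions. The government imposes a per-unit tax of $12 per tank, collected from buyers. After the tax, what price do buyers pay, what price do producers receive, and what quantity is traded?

Without the tax, 153 − P = 2P + 66 gives 3P = 87, so P* = $29 and Q* = 124.
With the tax collected from buyers, demand (in seller-price terms) shifts: Qd = 153 − (P + 12).
New equilibrium: buyers pay $37, producers receive $25, Q = 116. (Wedge: Pb − Ps = 12.)
The less price-elastic side of the market bears the larger share of a per-unit tax.

Buyers pay $37; producers receive $25; quantity = 116.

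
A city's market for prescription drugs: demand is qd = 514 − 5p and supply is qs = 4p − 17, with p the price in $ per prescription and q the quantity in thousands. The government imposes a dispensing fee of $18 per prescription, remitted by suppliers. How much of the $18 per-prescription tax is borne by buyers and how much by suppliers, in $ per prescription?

Without the tax, 514 − 5p = 4p − 17 gives 9p = 531, so p* = $59 and q* = 219.
With the tax collected from suppliers, supply shifts: qs = 4(p − 18) − 17.
Solving gives q = 179 with buyers paying $67 and suppliers receiving $49 (the $18 wedge).
Burden on buyers: $8; on suppliers: $10. (They sum to $18.)
The less price-elastic side of the market bears the larger share of a per-unit tax.

Buyers bear $8 per prescription; suppliers bear $10 per prescription.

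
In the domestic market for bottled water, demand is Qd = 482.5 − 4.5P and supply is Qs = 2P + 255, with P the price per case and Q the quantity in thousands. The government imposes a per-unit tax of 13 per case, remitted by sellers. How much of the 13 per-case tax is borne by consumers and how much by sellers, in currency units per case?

Consumers bear 4 per case; sellers bear 9 per case.

Before the tax: set 482.5 − 4.5P = 2P + 255 → P* = 35, Q* = 325.
With the tax collected from sellers, supply shifts: Qs = 2(P − 13) + 255.
New equilibrium: consumers pay 39, sellers receive 26, Q = 307. (Wedge: Pb − Ps = 13.)
Burden on consumers: 4; on sellers: 9. (They sum to 13.)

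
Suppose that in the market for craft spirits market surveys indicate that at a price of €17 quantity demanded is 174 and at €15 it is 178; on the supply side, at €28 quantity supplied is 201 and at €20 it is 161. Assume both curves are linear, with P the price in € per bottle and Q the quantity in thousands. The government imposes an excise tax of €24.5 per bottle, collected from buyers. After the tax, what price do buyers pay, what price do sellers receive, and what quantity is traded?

Buyers pay €38.5; sellers receive €14; quantity = 131.

Demand slope: (178 − 174)/(15 − 17) = -2, so Qd = 208 − 2P.
Supply slope: (161 − 201)/(20 − 28) = 5, so Qs = 5P + 61.
Before the tax: set 208 − 2P = 5P + 61 → P* = €21, Q* = 166.
With the tax collected from buyers, demand (in seller-price terms) shifts: Qd = 208 − 2(P + 24.5).
New equilibrium: buyers pay €38.5, sellers receive €14, Q = 131. (Wedge: Pb − Ps = 24.5.)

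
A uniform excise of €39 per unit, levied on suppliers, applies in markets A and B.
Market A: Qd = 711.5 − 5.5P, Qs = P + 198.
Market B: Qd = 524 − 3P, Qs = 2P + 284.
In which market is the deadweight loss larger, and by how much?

Market A: pre-tax P* = €79, Q* = 277; post-tax Q = 244; deadweight loss = €643.5.
Market B: pre-tax P* = €48, Q* = 380; post-tax Q = 333.2; deadweight loss = €912.6.
Difference: €643.5 vs €912.6 → market B is larger by €269.1.

Market B, by €269.1.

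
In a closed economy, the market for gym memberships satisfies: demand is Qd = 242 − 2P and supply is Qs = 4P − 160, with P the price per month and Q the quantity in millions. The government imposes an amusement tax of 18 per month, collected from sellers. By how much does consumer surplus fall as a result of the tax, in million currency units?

Consumer surplus falls by 1152 million.

Without the tax, 242 − 2P = 4P − 160 gives 6P = 402, so P* = 67 and Q* = 108.
With the tax collected from sellers, supply shifts: Qs = 4(P − 18) − 160.
Solving gives Q = 84 with buyers paying 79 and sellers receiving 61 (the 18 wedge).
ΔCS is the trapezoid between Q = 84 and Q = 108 of height 12: ½ · (108 + 84) · 12 = 1152.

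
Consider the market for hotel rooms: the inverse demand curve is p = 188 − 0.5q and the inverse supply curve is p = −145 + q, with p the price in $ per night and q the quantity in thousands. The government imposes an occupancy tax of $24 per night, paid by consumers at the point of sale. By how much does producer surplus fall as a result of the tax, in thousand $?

Inverting to q(p) form: qd = 376 − 2p; qs = p + 145.
Without the tax, 376 − 2p = p + 145 gives 3p = 231, so p* = $77 and q* = 222.
With the tax collected from consumers, demand (in seller-price terms) shifts: qd = 376 − 2(p + 24).
New equilibrium: consumers pay $85, producers receive $61, q = 206. (Wedge: pb − ps = 24.)
ΔPS is the trapezoid between Q = 206 and Q = 222 of height $16: ½ · (222 + 206) · 16 = $3424.

Producer surplus falls by $3424 thousand.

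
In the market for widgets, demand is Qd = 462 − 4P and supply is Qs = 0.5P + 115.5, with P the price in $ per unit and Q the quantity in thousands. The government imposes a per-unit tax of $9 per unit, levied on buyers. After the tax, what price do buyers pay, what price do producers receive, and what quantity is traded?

Before the tax: set 462 − 4P = 0.5P + 115.5 → P* = $77, Q* = 154.
With the tax collected from buyers, demand (in seller-price terms) shifts: Qd = 462 − 4(P + 9).
New equilibrium: buyers pay $78, producers receive $69, Q = 150. (Wedge: Pb − Ps = 9.)
The less price-elastic side of the market bears the larger share of a per-unit tax.

Buyers pay $78; producers receive $69; quantity = 150.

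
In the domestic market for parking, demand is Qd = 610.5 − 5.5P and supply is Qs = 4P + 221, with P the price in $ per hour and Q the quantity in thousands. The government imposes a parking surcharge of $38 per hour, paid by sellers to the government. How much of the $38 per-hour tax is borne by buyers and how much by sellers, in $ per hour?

Buyers bear $16 per hour; sellers bear $22 per hour.

Before the tax: set 610.5 − 5.5P = 4P + 221 → P* = $41, Q* = 385.
With the tax collected from sellers, supply shifts: Qs = 4(P − 38) + 221.
Solving gives Q = 297 with buyers paying $57 and sellers receiving $19 (the $38 wedge).
Burden on buyers: $16; on sellers: $22. (They sum to $38.)
The less price-elastic side of the market bears the larger share of a per-unit tax.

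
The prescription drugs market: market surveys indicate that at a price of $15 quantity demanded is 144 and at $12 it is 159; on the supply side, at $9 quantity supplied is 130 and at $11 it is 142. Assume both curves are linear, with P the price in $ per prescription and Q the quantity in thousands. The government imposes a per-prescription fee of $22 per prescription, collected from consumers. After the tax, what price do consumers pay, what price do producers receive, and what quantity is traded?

Demand slope: (159 − 144)/(12 − 15) = -5, so Qd = 219 − 5P.
Supply slope: (142 − 130)/(11 − 9) = 6, so Qs = 6P + 76.
Before the tax: set 219 − 5P = 6P + 76 → P* = $13, Q* = 154.
With the tax collected from consumers, demand (in seller-price terms) shifts: Qd = 219 − 5(P + 22).
Solving gives Q = 94 with consumers paying $25 and producers receiving $3 (the $22 wedge).

Consumers pay $25; producers receive $3; quantity = 94.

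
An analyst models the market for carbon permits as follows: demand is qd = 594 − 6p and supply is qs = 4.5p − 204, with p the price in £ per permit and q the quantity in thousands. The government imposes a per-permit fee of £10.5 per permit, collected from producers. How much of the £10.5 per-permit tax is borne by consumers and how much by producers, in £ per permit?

Consumers bear £4.5 per permit; producers bear £6 per permit.

Before the tax: set 594 − 6p = 4.5p − 204 → p* = £76, q* = 138.
With the tax collected from producers, supply shifts: qs = 4.5(p − 10.5) − 204.
New equilibrium: consumers pay £80.5, producers receive £70, q = 111. (Wedge: pb − ps = 10.5.)
Burden on consumers: £4.5; on producers: £6. (They sum to £10.5.)
The less price-elastic side of the market bears the larger share of a per-unit tax.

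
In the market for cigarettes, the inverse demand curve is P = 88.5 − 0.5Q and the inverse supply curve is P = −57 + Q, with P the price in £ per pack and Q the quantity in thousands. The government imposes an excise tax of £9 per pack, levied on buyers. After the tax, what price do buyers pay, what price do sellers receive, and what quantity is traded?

Rewrite in direct form: Qd = 177 − 2P and Qs = P + 57.
Without the tax, 177 − 2P = P + 57 gives 3P = 120, so P* = £40 and Q* = 97.
With the tax collected from buyers, demand (in seller-price terms) shifts: Qd = 177 − 2(P + 9).
Solving gives Q = 91 with buyers paying £43 and sellers receiving £34 (the £9 wedge).
The less price-elastic side of the market bears the larger share of a per-unit tax.

Buyers pay £43; sellers receive £34; quantity = 91.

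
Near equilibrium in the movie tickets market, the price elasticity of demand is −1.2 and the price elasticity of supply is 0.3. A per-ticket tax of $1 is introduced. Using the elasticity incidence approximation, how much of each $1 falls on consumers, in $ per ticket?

Incidence ratio: consumers' share ≈ εs / (εs + |εd|) = 0.3 / (0.3 + 1.2) = 0.2.
So consumers bear ≈ 0.2 × $1 = $0.2; producers bear $0.8.

Consumers bear ≈ $0.2 per ticket.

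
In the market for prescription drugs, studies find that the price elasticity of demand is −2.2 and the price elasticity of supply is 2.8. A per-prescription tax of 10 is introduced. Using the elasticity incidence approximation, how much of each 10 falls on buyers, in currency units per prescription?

Buyers bear ≈ 5.6 per prescription.

Incidence ratio: buyers' share ≈ εs / (εs + |εd|) = 2.8 / (2.8 + 2.2) = 0.56.
So buyers bear ≈ 0.56 × 10 = 5.6; producers bear 4.4.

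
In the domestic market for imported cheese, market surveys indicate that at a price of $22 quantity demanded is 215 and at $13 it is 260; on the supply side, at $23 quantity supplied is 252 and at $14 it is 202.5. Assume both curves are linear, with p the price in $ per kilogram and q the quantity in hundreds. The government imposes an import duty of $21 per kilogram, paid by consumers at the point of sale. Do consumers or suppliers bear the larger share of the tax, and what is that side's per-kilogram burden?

Demand slope: (260 − 215)/(13 − 22) = -5, so qd = 325 − 5p.
Supply slope: (202.5 − 252)/(14 − 23) = 5.5, so qs = 5.5p + 125.5.
Before the tax: set 325 − 5p = 5.5p + 125.5 → p* = $19, q* = 230.
With the tax collected from consumers, demand (in seller-price terms) shifts: qd = 325 − 5(p + 21).
Solving gives q = 175 with consumers paying $30 and suppliers receiving $9 (the $21 wedge).
Per-kilogram burden: consumers $11, suppliers $10.
Consumers take the larger share because demand is less price-elastic here (demand slope 5 vs supply slope 5.5).

Consumers bear the larger share: $11 per kilogram.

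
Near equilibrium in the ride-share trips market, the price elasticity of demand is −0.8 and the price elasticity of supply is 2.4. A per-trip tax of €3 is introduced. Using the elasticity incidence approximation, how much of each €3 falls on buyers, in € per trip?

Incidence ratio: buyers' share ≈ εs / (εs + |εd|) = 2.4 / (2.4 + 0.8) = 0.75.
So buyers bear ≈ 0.75 × €3 = €2.25; producers bear €0.75.

Buyers bear ≈ €2.25 per trip.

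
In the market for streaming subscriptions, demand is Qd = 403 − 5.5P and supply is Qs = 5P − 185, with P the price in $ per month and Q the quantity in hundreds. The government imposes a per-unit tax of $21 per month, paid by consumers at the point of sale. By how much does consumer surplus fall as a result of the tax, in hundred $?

Consumer surplus falls by $675 hundred.

Without the tax, 403 − 5.5P = 5P − 185 gives 10.5P = 588, so P* = $56 and Q* = 95.
With the tax collected from consumers, demand (in seller-price terms) shifts: Qd = 403 − 5.5(P + 21).
Solving gives Q = 40 with consumers paying $66 and sellers receiving $45 (the $21 wedge).
ΔCS is the trapezoid between Q = 40 and Q = 95 of height $10: ½ · (95 + 40) · 10 = $675.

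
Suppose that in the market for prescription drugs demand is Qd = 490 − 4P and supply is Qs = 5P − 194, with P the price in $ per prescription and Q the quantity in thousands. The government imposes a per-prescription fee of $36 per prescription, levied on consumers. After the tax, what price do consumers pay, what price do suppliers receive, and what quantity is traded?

Before the tax: set 490 − 4P = 5P − 194 → P* = $76, Q* = 186.
With the tax collected from consumers, demand (in seller-price terms) shifts: Qd = 490 − 4(P + 36).
Solving gives Q = 106 with consumers paying $96 and suppliers receiving $60 (the $36 wedge).
The less price-elastic side of the market bears the larger share of a per-unit tax.

Consumers pay $96; suppliers receive $60; quantity = 106.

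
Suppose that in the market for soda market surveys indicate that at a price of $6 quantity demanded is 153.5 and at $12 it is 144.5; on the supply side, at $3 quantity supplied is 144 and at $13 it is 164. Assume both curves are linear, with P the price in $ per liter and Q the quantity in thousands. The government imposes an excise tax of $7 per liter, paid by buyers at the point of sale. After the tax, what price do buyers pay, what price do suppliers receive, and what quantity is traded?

Demand slope: (144.5 − 153.5)/(12 − 6) = -1.5, so Qd = 162.5 − 1.5P.
Supply slope: (164 − 144)/(13 − 3) = 2, so Qs = 2P + 138.
Without the tax, 162.5 − 1.5P = 2P + 138 gives 3.5P = 24.5, so P* = $7 and Q* = 152.
With the tax collected from buyers, demand (in seller-price terms) shifts: Qd = 162.5 − 1.5(P + 7).
New equilibrium: buyers pay $11, suppliers receive $4, Q = 146. (Wedge: Pb − Ps = 7.)
The less price-elastic side of the market bears the larger share of a per-unit tax.

Buyers pay $11; suppliers receive $4; quantity = 146.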